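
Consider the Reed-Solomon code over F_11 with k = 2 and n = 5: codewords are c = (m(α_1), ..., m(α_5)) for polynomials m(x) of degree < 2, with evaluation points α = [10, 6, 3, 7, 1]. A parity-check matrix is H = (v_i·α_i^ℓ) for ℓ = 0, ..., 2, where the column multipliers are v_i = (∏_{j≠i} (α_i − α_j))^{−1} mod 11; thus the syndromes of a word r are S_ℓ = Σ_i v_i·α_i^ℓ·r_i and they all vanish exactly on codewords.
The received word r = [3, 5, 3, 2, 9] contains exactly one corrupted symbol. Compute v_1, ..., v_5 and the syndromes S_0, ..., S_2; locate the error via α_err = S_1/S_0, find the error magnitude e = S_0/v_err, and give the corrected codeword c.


S = (4, 7, 4), error at position 1, error magnitude e = 10, c = [4, 5, 3, 2, 9].

Step 1: column multipliers v_i = (∏_{j≠i}(α_i − α_j))^{−1} mod 11.
  i = 1 (α = 10): (10−6)(10−3)(10−7)(10−1) = 4·7·3·9 = 756 ≡ 8, so v_1 = 8^{−1} = 7 (mod 11).
  i = 2 (α = 6): (6−10)(6−3)(6−7)(6−1) = (−4)·3·(−1)·5 = 60 ≡ 5, so v_2 = 5^{−1} = 9 (mod 11).
  i = 3 (α = 3): (3−10)(3−6)(3−7)(3−1) = (−7)·(−3)·(−4)·2 = −168 ≡ 8, so v_3 = 8^{−1} = 7 (mod 11).
  i = 4 (α = 7): (7−10)(7−6)(7−3)(7−1) = (−3)·1·4·6 = −72 ≡ 5, so v_4 = 5^{−1} = 9 (mod 11).
  i = 5 (α = 1): (1−10)(1−6)(1−3)(1−7) = (−9)·(−5)·(−2)·(−6) = 540 ≡ 1, so v_5 = 1^{−1} = 1 (mod 11).
  v = [7, 9, 7, 9, 1].
Step 2: syndromes of r = [3, 5, 3, 2, 9] (all sums mod 11).
  S_0 = Σ v_i r_i = 7·3 + 9·5 + 7·3 + 9·2 + 1·9 = 114 ≡ 4.
  S_1 = Σ v_i α_i r_i = 7·10·3 + 9·6·5 + 7·3·3 + 9·7·2 + 1·1·9 = 678 ≡ 7.
  α_i^2 mod 11 = [1, 3, 9, 5, 1].
  S_2 = Σ v_i α_i^2 r_i = 7·1·3 + 9·3·5 + 7·9·3 + 9·5·2 + 1·1·9 = 444 ≡ 4.
  S = (4, 7, 4) ≠ 0, so r is not a codeword (an error is present).
Step 3: locate the error. For a single error e at position i, S_ℓ = v_i·e·α_i^ℓ, so α_err = S_1/S_0.
  S_0^{−1} = 4^{−1} = 3 (mod 11), so α_err = 7·3 = 21 ≡ 10 = α_1. Error position i = 1.
  Consistency check: S_2/S_1 = 4·8 = 32 ≡ 10 = α_err ✓ (single-error assumption holds).
Step 4: error magnitude e = S_0/v_1 = S_0·∏_{j≠1}(α_1 − α_j) = 4·8 = 32 ≡ 10 (mod 11).
Step 5: correct position 1: c_1 = r_1 − e = 3 − 10 ≡ 4 (mod 11). Hence c = [4, 5, 3, 2, 9].
  Check: interpolating c through the α_i gives m(x) = 1 + 8·x (degree < 2) with m(α_i) = c_i for every i, so c is indeed a codeword.


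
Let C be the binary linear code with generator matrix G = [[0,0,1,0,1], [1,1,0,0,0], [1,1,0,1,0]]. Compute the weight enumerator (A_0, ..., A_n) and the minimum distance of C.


Weight distribution: A_0 = 1, A_1 = 1, A_2 = 2, A_3 = 2, A_4 = 1, A_5 = 1. Minimum distance d = 1.

Enumerate all 2^3 = 8 messages m ∈ F_2^3.
For each, compute codeword c = mG in F_2^5, then tally its weight.
  m = 000 → c = 00000, weight = 0.
  m = 100 → c = 00101, weight = 2.
  m = 010 → c = 11000, weight = 2.
  m = 110 → c = 11101, weight = 4.
  m = 001 → c = 11010, weight = 3.
  m = 101 → c = 11111, weight = 5.
  m = 011 → c = 00010, weight = 1.
  m = 111 → c = 00111, weight = 3.
Tally weights:
  weight 0: 1 codewords.
  weight 1: 1 codewords.
  weight 2: 2 codewords.
  weight 3: 2 codewords.
  weight 4: 1 codewords.
  weight 5: 1 codewords.
Minimum distance d = smallest w > 0 with A_w > 0 = 1.
Sanity: Σ A_w = 8 = 2^3 = 8 ✓.


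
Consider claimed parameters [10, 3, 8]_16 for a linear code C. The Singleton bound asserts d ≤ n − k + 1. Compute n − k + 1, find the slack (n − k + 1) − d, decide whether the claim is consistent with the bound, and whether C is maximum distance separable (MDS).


Singleton RHS = n − k + 1 = 8, slack = 0, bound satisfied, MDS.

Singleton bound: d ≤ n − k + 1.
Here n = 10, k = 3, so n − k + 1 = 8.
Given d = 8, check d ≤ 8: YES.
Slack = (n − k + 1) − d = 0.
The code is MDS (slack = 0).
Description: the claimed parameters are [10, 3, 8]_16; such a code would be MDS (meets Singleton bound).


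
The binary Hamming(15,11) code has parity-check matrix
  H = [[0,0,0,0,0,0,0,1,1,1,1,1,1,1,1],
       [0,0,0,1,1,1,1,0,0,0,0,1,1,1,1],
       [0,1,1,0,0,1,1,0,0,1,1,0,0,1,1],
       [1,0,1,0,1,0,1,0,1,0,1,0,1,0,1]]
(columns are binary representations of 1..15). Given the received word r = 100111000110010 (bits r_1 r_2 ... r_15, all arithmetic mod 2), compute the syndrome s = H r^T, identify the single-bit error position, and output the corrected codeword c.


s = (1, 0, 0, 1)^T, error position = 9, corrected codeword c = 100111001110010

Compute s = H r^T mod 2 one row at a time:
  s_1 = 0 + 0 + 1 + 1 + 0 + 0 + 1 + 0 = 3 ≡ 1 (mod 2).
  s_2 = 1 + 1 + 1 + 0 + 0 + 0 + 1 + 0 = 4 ≡ 0 (mod 2).
  s_3 = 0 + 0 + 1 + 0 + 1 + 1 + 1 + 0 = 4 ≡ 0 (mod 2).
  s_4 = 1 + 0 + 1 + 0 + 0 + 1 + 0 + 0 = 3 ≡ 1 (mod 2).
s = (1, 0, 0, 1)^T — this equals column 9 of H (binary 1001), so error is at position 9.
Correct: flip bit 9 of r = 100111000110010 to get c = 100111001110010.


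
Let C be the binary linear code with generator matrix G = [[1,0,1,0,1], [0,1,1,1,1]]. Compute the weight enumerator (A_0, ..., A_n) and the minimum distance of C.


Weight distribution: A_0 = 1, A_3 = 2, A_4 = 1. Minimum distance d = 3.

Enumerate all 2^2 = 4 messages m ∈ F_2^2.
For each, compute codeword c = mG in F_2^5, then tally its weight.
  m = 00 → c = 00000, weight = 0.
  m = 10 → c = 10101, weight = 3.
  m = 01 → c = 01111, weight = 4.
  m = 11 → c = 11010, weight = 3.
Tally weights:
  weight 0: 1 codewords.
  weight 3: 2 codewords.
  weight 4: 1 codewords.
Minimum distance d = smallest w > 0 with A_w > 0 = 3.
Sanity: Σ A_w = 4 = 2^2 = 4 ✓.


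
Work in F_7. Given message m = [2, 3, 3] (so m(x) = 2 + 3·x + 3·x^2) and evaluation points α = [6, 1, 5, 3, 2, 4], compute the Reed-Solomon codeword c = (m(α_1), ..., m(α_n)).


c = [2, 1, 1, 3, 6, 6]

Message polynomial: m(x) = 2 + 3·x + 3·x^2 (mod 7).
For each evaluation point α_i, compute m(α_i) mod 7:
  α_1 = 6: Horner steps 3 → 0 → 2, so m(6) = 2.
  α_2 = 1: Horner steps 3 → 6 → 1, so m(1) = 1.
  α_3 = 5: Horner steps 3 → 4 → 1, so m(5) = 1.
  α_4 = 3: Horner steps 3 → 5 → 3, so m(3) = 3.
  α_5 = 2: Horner steps 3 → 2 → 6, so m(2) = 6.
  α_6 = 4: Horner steps 3 → 1 → 6, so m(4) = 6.
Codeword c = [2, 1, 1, 3, 6, 6] ∈ F_7^6.


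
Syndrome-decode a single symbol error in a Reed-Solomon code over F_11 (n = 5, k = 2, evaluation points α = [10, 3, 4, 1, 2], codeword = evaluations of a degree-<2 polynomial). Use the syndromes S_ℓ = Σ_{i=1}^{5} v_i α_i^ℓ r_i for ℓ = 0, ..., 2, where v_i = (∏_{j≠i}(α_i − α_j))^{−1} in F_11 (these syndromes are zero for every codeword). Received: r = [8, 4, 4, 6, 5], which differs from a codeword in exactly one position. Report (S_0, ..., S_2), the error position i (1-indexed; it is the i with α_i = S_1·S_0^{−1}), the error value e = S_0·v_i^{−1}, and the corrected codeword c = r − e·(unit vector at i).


S = (7, 6, 2), error at position 3, error magnitude e = 1, c = [8, 4, 3, 6, 5].

Step 1: column multipliers v_i = (∏_{j≠i}(α_i − α_j))^{−1} mod 11.
  i = 1 (α = 10): (10−3)(10−4)(10−1)(10−2) = 7·6·9·8 = 3024 ≡ 10, so v_1 = 10^{−1} = 10 (mod 11).
  i = 2 (α = 3): (3−10)(3−4)(3−1)(3−2) = (−7)·(−1)·2·1 = 14 ≡ 3, so v_2 = 3^{−1} = 4 (mod 11).
  i = 3 (α = 4): (4−10)(4−3)(4−1)(4−2) = (−6)·1·3·2 = −36 ≡ 8, so v_3 = 8^{−1} = 7 (mod 11).
  i = 4 (α = 1): (1−10)(1−3)(1−4)(1−2) = (−9)·(−2)·(−3)·(−1) = 54 ≡ 10, so v_4 = 10^{−1} = 10 (mod 11).
  i = 5 (α = 2): (2−10)(2−3)(2−4)(2−1) = (−8)·(−1)·(−2)·1 = −16 ≡ 6, so v_5 = 6^{−1} = 2 (mod 11).
  v = [10, 4, 7, 10, 2].
Step 2: syndromes of r = [8, 4, 4, 6, 5] (all sums mod 11).
  S_0 = Σ v_i r_i = 10·8 + 4·4 + 7·4 + 10·6 + 2·5 = 194 ≡ 7.
  S_1 = Σ v_i α_i r_i = 10·10·8 + 4·3·4 + 7·4·4 + 10·1·6 + 2·2·5 = 1040 ≡ 6.
  α_i^2 mod 11 = [1, 9, 5, 1, 4].
  S_2 = Σ v_i α_i^2 r_i = 10·1·8 + 4·9·4 + 7·5·4 + 10·1·6 + 2·4·5 = 464 ≡ 2.
  S = (7, 6, 2) ≠ 0, so r is not a codeword (an error is present).
Step 3: locate the error. For a single error e at position i, S_ℓ = v_i·e·α_i^ℓ, so α_err = S_1/S_0.
  S_0^{−1} = 7^{−1} = 8 (mod 11), so α_err = 6·8 = 48 ≡ 4 = α_3. Error position i = 3.
  Consistency check: S_2/S_1 = 2·2 = 4 ≡ 4 = α_err ✓ (single-error assumption holds).
Step 4: error magnitude e = S_0/v_3 = S_0·∏_{j≠3}(α_3 − α_j) = 7·8 = 56 ≡ 1 (mod 11).
Step 5: correct position 3: c_3 = r_3 − e = 4 − 1 ≡ 3 (mod 11). Hence c = [8, 4, 3, 6, 5].
  Check: interpolating c through the α_i gives m(x) = 7 + 10·x (degree < 2) with m(α_i) = c_i for every i, so c is indeed a codeword.


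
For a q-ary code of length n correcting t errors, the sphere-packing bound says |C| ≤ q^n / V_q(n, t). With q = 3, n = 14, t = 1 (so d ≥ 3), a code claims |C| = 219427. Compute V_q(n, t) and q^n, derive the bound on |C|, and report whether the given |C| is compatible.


V_q(n, t) = 29, q^n = 4782969, Hamming bound = 164929, |C| = 219427 > bound (violated).

Step 1: Compute V_q(n, t) = Σ_{j=0}^1 C(n, j) (q−1)^j.
  j = 0: C(14,0)·(2)^0 = 1·1 = 1.
  j = 1: C(14,1)·(2)^1 = 14·2 = 28.
  V_q(n, t) = 1 + 28 = 29.
Step 2: q^n = 3^14 = 4782969.
Step 3: Hamming bound ⌊q^n / V_q(n,t)⌋ = ⌊4782969/29⌋ = 164929.
Step 4: Compare |C| = 219427 to 164929: violated.
The claimed |C| lies above the Hamming bound, so no 3-ary code of length 14 with d ≥ 3 can have 219427 codewords.


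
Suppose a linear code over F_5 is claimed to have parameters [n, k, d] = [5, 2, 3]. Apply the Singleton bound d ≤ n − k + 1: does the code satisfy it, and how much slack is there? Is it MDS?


Singleton RHS = n − k + 1 = 4, slack = 1, bound satisfied, not MDS.

Singleton bound: d ≤ n − k + 1.
Here n = 5, k = 2, so n − k + 1 = 4.
Given d = 3, check d ≤ 4: YES.
Slack = (n − k + 1) − d = 1.
The code is NOT MDS (slack = 1 > 0).
Description: the claimed parameters are [5, 2, 3]_5; such a code would be non-MDS.


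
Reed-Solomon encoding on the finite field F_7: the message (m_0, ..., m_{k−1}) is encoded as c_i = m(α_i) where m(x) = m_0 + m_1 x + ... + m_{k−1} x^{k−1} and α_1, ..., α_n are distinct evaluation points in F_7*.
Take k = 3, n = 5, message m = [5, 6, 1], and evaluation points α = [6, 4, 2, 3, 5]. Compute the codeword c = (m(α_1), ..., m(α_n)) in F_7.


c = [0, 3, 0, 4, 4]

Message polynomial: m(x) = 5 + 6·x + 1·x^2 (mod 7).
For each evaluation point α_i, compute m(α_i) mod 7:
  α_1 = 6: Horner steps 1 → 5 → 0, so m(6) = 0.
  α_2 = 4: Horner steps 1 → 3 → 3, so m(4) = 3.
  α_3 = 2: Horner steps 1 → 1 → 0, so m(2) = 0.
  α_4 = 3: Horner steps 1 → 2 → 4, so m(3) = 4.
  α_5 = 5: Horner steps 1 → 4 → 4, so m(5) = 4.
Codeword c = [0, 3, 0, 4, 4] ∈ F_7^5.


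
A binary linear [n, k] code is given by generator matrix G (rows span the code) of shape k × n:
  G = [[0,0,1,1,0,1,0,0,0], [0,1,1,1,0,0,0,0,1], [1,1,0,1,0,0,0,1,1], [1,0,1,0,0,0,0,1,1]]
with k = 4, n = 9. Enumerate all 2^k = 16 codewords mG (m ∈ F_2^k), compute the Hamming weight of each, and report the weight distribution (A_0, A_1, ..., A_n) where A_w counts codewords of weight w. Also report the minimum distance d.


Weight distribution: A_0 = 1, A_1 = 1, A_2 = 1, A_3 = 4, A_4 = 5, A_5 = 3, A_6 = 1. Minimum distance d = 1.

Enumerate all 2^4 = 16 messages m ∈ F_2^4.
For each, compute codeword c = mG in F_2^9, then tally its weight.
  m = 0000 → c = 000000000, weight = 0.
  m = 1000 → c = 001101000, weight = 3.
  m = 0100 → c = 011100001, weight = 4.
  m = 1100 → c = 010001001, weight = 3.
  m = 0010 → c = 110100011, weight = 5.
  m = 1010 → c = 111001011, weight = 6.
  m = 0110 → c = 101000010, weight = 3.
  m = 1110 → c = 100101010, weight = 4.
  m = 0001 → c = 101000011, weight = 4.
  m = 1001 → c = 100101011, weight = 5.
  m = 0101 → c = 110100010, weight = 4.
  m = 1101 → c = 111001010, weight = 5.
  m = 0011 → c = 011100000, weight = 3.
  m = 1011 → c = 010001000, weight = 2.
  m = 0111 → c = 000000001, weight = 1.
  m = 1111 → c = 001101001, weight = 4.
Tally weights:
  weight 0: 1 codewords.
  weight 1: 1 codewords.
  weight 2: 1 codewords.
  weight 3: 4 codewords.
  weight 4: 5 codewords.
  weight 5: 3 codewords.
  weight 6: 1 codewords.
Minimum distance d = smallest w > 0 with A_w > 0 = 1.
Sanity: Σ A_w = 16 = 2^4 = 16 ✓.


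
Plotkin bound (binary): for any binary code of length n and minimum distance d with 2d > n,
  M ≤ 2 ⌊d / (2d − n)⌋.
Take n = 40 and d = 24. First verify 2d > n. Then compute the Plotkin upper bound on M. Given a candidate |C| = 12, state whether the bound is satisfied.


Plotkin bound M ≤ 6; given |C| = 12 > bound (violated).

Check applicability: 2d = 48, n = 40.
2d − n = 8 > 0, so Plotkin applies.
Compute d/(2d−n) = 24/8 ≈ 3.0000.
⌊d/(2d−n)⌋ = 3.
Plotkin bound: M ≤ 2·3 = 6.
Given |C| = 12, check: VIOLATED.
This |C| is above the Plotkin bound, so no binary code with n = 40, d = 24 and 12 codewords exists.


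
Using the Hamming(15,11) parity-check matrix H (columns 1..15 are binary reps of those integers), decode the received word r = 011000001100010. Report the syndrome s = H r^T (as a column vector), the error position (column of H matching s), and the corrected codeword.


s = (1, 1, 0, 0)^T, error position = 12, corrected codeword c = 011000001101010

Compute s = H r^T mod 2 one row at a time:
  s_1 = 0 + 1 + 1 + 0 + 0 + 0 + 1 + 0 = 3 ≡ 1 (mod 2).
  s_2 = 0 + 0 + 0 + 0 + 0 + 0 + 1 + 0 = 1 ≡ 1 (mod 2).
  s_3 = 1 + 1 + 0 + 0 + 1 + 0 + 1 + 0 = 4 ≡ 0 (mod 2).
  s_4 = 0 + 1 + 0 + 0 + 1 + 0 + 0 + 0 = 2 ≡ 0 (mod 2).
s = (1, 1, 0, 0)^T — this equals column 12 of H (binary 1100), so error is at position 12.
Correct: flip bit 12 of r = 011000001100010 to get c = 011000001101010.


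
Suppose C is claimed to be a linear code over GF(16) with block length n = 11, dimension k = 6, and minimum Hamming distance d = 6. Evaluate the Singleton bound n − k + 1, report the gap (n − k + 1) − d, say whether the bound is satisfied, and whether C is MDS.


Singleton RHS = n − k + 1 = 6, slack = 0, bound satisfied, MDS.

Singleton bound: d ≤ n − k + 1.
Here n = 11, k = 6, so n − k + 1 = 6.
Given d = 6, check d ≤ 6: YES.
Slack = (n − k + 1) − d = 0.
The code is MDS (slack = 0).
Description: the claimed parameters are [11, 6, 6]_16; such a code would be MDS (meets Singleton bound).


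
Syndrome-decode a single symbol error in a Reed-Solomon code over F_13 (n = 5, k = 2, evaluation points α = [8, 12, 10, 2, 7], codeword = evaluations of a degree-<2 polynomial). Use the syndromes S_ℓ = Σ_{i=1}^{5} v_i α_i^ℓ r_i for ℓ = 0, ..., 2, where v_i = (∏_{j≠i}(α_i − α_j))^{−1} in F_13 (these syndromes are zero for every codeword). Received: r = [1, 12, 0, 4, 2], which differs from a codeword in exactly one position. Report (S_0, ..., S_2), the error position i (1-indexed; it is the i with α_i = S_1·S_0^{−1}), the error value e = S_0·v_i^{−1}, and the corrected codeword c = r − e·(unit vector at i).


S = (11, 12, 6), error at position 5, error magnitude e = 7, c = [1, 12, 0, 4, 8].

Step 1: column multipliers v_i = (∏_{j≠i}(α_i − α_j))^{−1} mod 13.
  i = 1 (α = 8): (8−12)(8−10)(8−2)(8−7) = (−4)·(−2)·6·1 = 48 ≡ 9, so v_1 = 9^{−1} = 3 (mod 13).
  i = 2 (α = 12): (12−8)(12−10)(12−2)(12−7) = 4·2·10·5 = 400 ≡ 10, so v_2 = 10^{−1} = 4 (mod 13).
  i = 3 (α = 10): (10−8)(10−12)(10−2)(10−7) = 2·(−2)·8·3 = −96 ≡ 8, so v_3 = 8^{−1} = 5 (mod 13).
  i = 4 (α = 2): (2−8)(2−12)(2−10)(2−7) = (−6)·(−10)·(−8)·(−5) = 2400 ≡ 8, so v_4 = 8^{−1} = 5 (mod 13).
  i = 5 (α = 7): (7−8)(7−12)(7−10)(7−2) = (−1)·(−5)·(−3)·5 = −75 ≡ 3, so v_5 = 3^{−1} = 9 (mod 13).
  v = [3, 4, 5, 5, 9].
Step 2: syndromes of r = [1, 12, 0, 4, 2] (all sums mod 13).
  S_0 = Σ v_i r_i = 3·1 + 4·12 + 5·0 + 5·4 + 9·2 = 89 ≡ 11.
  S_1 = Σ v_i α_i r_i = 3·8·1 + 4·12·12 + 5·10·0 + 5·2·4 + 9·7·2 = 766 ≡ 12.
  α_i^2 mod 13 = [12, 1, 9, 4, 10].
  S_2 = Σ v_i α_i^2 r_i = 3·12·1 + 4·1·12 + 5·9·0 + 5·4·4 + 9·10·2 = 344 ≡ 6.
  S = (11, 12, 6) ≠ 0, so r is not a codeword (an error is present).
Step 3: locate the error. For a single error e at position i, S_ℓ = v_i·e·α_i^ℓ, so α_err = S_1/S_0.
  S_0^{−1} = 11^{−1} = 6 (mod 13), so α_err = 12·6 = 72 ≡ 7 = α_5. Error position i = 5.
  Consistency check: S_2/S_1 = 6·12 = 72 ≡ 7 = α_err ✓ (single-error assumption holds).
Step 4: error magnitude e = S_0/v_5 = S_0·∏_{j≠5}(α_5 − α_j) = 11·3 = 33 ≡ 7 (mod 13).
Step 5: correct position 5: c_5 = r_5 − e = 2 − 7 ≡ 8 (mod 13). Hence c = [1, 12, 0, 4, 8].
  Check: interpolating c through the α_i gives m(x) = 5 + 6·x (degree < 2) with m(α_i) = c_i for every i, so c is indeed a codeword.


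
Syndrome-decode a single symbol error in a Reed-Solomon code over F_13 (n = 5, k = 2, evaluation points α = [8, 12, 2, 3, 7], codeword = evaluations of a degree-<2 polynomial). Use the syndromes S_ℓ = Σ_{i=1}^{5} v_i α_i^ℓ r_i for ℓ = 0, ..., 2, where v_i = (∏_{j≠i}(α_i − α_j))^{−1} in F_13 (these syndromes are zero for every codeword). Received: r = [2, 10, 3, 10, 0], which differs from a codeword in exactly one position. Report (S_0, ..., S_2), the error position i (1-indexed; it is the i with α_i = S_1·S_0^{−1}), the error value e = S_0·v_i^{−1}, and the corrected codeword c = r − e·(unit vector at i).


S = (9, 1, 3), error at position 4, error magnitude e = 5, c = [2, 10, 3, 5, 0].

Step 1: column multipliers v_i = (∏_{j≠i}(α_i − α_j))^{−1} mod 13.
  i = 1 (α = 8): (8−12)(8−2)(8−3)(8−7) = (−4)·6·5·1 = −120 ≡ 10, so v_1 = 10^{−1} = 4 (mod 13).
  i = 2 (α = 12): (12−8)(12−2)(12−3)(12−7) = 4·10·9·5 = 1800 ≡ 6, so v_2 = 6^{−1} = 11 (mod 13).
  i = 3 (α = 2): (2−8)(2−12)(2−3)(2−7) = (−6)·(−10)·(−1)·(−5) = 300 ≡ 1, so v_3 = 1^{−1} = 1 (mod 13).
  i = 4 (α = 3): (3−8)(3−12)(3−2)(3−7) = (−5)·(−9)·1·(−4) = −180 ≡ 2, so v_4 = 2^{−1} = 7 (mod 13).
  i = 5 (α = 7): (7−8)(7−12)(7−2)(7−3) = (−1)·(−5)·5·4 = 100 ≡ 9, so v_5 = 9^{−1} = 3 (mod 13).
  v = [4, 11, 1, 7, 3].
Step 2: syndromes of r = [2, 10, 3, 10, 0] (all sums mod 13).
  S_0 = Σ v_i r_i = 4·2 + 11·10 + 1·3 + 7·10 + 3·0 = 191 ≡ 9.
  S_1 = Σ v_i α_i r_i = 4·8·2 + 11·12·10 + 1·2·3 + 7·3·10 + 3·7·0 = 1600 ≡ 1.
  α_i^2 mod 13 = [12, 1, 4, 9, 10].
  S_2 = Σ v_i α_i^2 r_i = 4·12·2 + 11·1·10 + 1·4·3 + 7·9·10 + 3·10·0 = 848 ≡ 3.
  S = (9, 1, 3) ≠ 0, so r is not a codeword (an error is present).
Step 3: locate the error. For a single error e at position i, S_ℓ = v_i·e·α_i^ℓ, so α_err = S_1/S_0.
  S_0^{−1} = 9^{−1} = 3 (mod 13), so α_err = 1·3 = 3 ≡ 3 = α_4. Error position i = 4.
  Consistency check: S_2/S_1 = 3·1 = 3 ≡ 3 = α_err ✓ (single-error assumption holds).
Step 4: error magnitude e = S_0/v_4 = S_0·∏_{j≠4}(α_4 − α_j) = 9·2 = 18 ≡ 5 (mod 13).
Step 5: correct position 4: c_4 = r_4 − e = 10 − 5 ≡ 5 (mod 13). Hence c = [2, 10, 3, 5, 0].
  Check: interpolating c through the α_i gives m(x) = 12 + 2·x (degree < 2) with m(α_i) = c_i for every i, so c is indeed a codeword.


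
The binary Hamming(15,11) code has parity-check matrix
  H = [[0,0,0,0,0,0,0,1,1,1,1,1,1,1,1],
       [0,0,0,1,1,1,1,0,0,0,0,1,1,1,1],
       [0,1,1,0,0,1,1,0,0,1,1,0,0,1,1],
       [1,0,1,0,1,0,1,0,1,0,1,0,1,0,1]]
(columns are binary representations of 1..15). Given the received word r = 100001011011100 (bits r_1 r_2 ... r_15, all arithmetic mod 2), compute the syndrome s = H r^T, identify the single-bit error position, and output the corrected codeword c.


s = (1, 1, 0, 0)^T, error position = 12, corrected codeword c = 100001011010100

Compute s = H r^T mod 2 one row at a time:
  s_1 = 1 + 1 + 0 + 1 + 1 + 1 + 0 + 0 = 5 ≡ 1 (mod 2).
  s_2 = 0 + 0 + 1 + 0 + 1 + 1 + 0 + 0 = 3 ≡ 1 (mod 2).
  s_3 = 0 + 0 + 1 + 0 + 0 + 1 + 0 + 0 = 2 ≡ 0 (mod 2).
  s_4 = 1 + 0 + 0 + 0 + 1 + 1 + 1 + 0 = 4 ≡ 0 (mod 2).
s = (1, 1, 0, 0)^T — this equals column 12 of H (binary 1100), so error is at position 12.
Correct: flip bit 12 of r = 100001011011100 to get c = 100001011010100.


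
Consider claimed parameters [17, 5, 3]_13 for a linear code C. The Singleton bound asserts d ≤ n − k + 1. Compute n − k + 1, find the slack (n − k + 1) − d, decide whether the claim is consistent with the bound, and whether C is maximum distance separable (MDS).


Singleton RHS = n − k + 1 = 13, slack = 10, bound satisfied, not MDS.

Singleton bound: d ≤ n − k + 1.
Here n = 17, k = 5, so n − k + 1 = 13.
Given d = 3, check d ≤ 13: YES.
Slack = (n − k + 1) − d = 10.
The code is NOT MDS (slack = 10 > 0).
Description: the claimed parameters are [17, 5, 3]_13; such a code would be non-MDS.


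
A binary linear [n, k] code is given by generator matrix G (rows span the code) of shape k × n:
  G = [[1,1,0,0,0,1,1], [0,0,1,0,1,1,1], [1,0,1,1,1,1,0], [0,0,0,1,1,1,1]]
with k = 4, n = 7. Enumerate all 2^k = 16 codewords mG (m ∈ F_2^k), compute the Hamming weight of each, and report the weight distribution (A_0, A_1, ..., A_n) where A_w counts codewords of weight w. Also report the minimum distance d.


Weight distribution: A_0 = 1, A_2 = 1, A_3 = 6, A_4 = 5, A_5 = 2, A_6 = 1. Minimum distance d = 2.

Enumerate all 2^4 = 16 messages m ∈ F_2^4.
For each, compute codeword c = mG in F_2^7, then tally its weight.
  m = 0000 → c = 0000000, weight = 0.
  m = 1000 → c = 1100011, weight = 4.
  m = 0100 → c = 0010111, weight = 4.
  m = 1100 → c = 1110100, weight = 4.
  m = 0010 → c = 1011110, weight = 5.
  m = 1010 → c = 0111101, weight = 5.
  m = 0110 → c = 1001001, weight = 3.
  m = 1110 → c = 0101010, weight = 3.
  m = 0001 → c = 0001111, weight = 4.
  m = 1001 → c = 1101100, weight = 4.
  m = 0101 → c = 0011000, weight = 2.
  m = 1101 → c = 1111011, weight = 6.
  m = 0011 → c = 1010001, weight = 3.
  m = 1011 → c = 0110010, weight = 3.
  m = 0111 → c = 1000110, weight = 3.
  m = 1111 → c = 0100101, weight = 3.
Tally weights:
  weight 0: 1 codewords.
  weight 2: 1 codewords.
  weight 3: 6 codewords.
  weight 4: 5 codewords.
  weight 5: 2 codewords.
  weight 6: 1 codewords.
Minimum distance d = smallest w > 0 with A_w > 0 = 2.
Sanity: Σ A_w = 16 = 2^4 = 16 ✓.


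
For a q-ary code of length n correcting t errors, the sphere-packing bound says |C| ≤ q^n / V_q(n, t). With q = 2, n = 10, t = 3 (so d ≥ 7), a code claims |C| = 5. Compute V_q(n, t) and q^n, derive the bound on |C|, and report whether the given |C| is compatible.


V_q(n, t) = 176, q^n = 1024, Hamming bound = 5, |C| = 5 ≤ bound (satisfied).

Step 1: Compute V_q(n, t) = Σ_{j=0}^3 C(n, j) (q−1)^j.
  j = 0: C(10,0)·(1)^0 = 1·1 = 1.
  j = 1: C(10,1)·(1)^1 = 10·1 = 10.
  j = 2: C(10,2)·(1)^2 = 45·1 = 45.
  j = 3: C(10,3)·(1)^3 = 120·1 = 120.
  V_q(n, t) = 1 + 10 + 45 + 120 = 176.
Step 2: q^n = 2^10 = 1024.
Step 3: Hamming bound ⌊q^n / V_q(n,t)⌋ = ⌊1024/176⌋ = 5.
Step 4: Compare |C| = 5 to 5: satisfied.
The claimed |C| lies at the Hamming bound (tight).


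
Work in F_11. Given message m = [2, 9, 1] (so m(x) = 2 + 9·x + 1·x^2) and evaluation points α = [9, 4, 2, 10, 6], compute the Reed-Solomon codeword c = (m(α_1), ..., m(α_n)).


c = [10, 10, 2, 5, 4]

Message polynomial: m(x) = 2 + 9·x + 1·x^2 (mod 11).
For each evaluation point α_i, compute m(α_i) mod 11:
  α_1 = 9: Horner steps 1 → 7 → 10, so m(9) = 10.
  α_2 = 4: Horner steps 1 → 2 → 10, so m(4) = 10.
  α_3 = 2: Horner steps 1 → 0 → 2, so m(2) = 2.
  α_4 = 10: Horner steps 1 → 8 → 5, so m(10) = 5.
  α_5 = 6: Horner steps 1 → 4 → 4, so m(6) = 4.
Codeword c = [10, 10, 2, 5, 4] ∈ F_11^5.


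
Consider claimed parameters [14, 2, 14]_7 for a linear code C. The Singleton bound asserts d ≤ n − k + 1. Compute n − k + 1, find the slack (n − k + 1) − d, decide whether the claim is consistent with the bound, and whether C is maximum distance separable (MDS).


Singleton RHS = n − k + 1 = 13, slack = -1, bound violated (no such code; not MDS).

Singleton bound: d ≤ n − k + 1.
Here n = 14, k = 2, so n − k + 1 = 13.
Given d = 14, check d ≤ 13: NO.
Slack = (n − k + 1) − d = -1.
The slack is negative: d = 14 exceeds n − k + 1 = 13 by 1, so the Singleton bound is violated and no linear [14, 2, 14]_7 code can exist. In particular it is not MDS (MDS requires d = n − k + 1 exactly).
Description: the claimed parameters are [14, 2, 14]_7; such a code would be impossible (violates the Singleton bound).


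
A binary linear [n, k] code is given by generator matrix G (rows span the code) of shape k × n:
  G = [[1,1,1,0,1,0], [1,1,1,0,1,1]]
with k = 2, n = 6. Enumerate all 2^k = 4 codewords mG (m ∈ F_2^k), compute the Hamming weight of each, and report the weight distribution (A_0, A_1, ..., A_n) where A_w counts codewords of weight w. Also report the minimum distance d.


Weight distribution: A_0 = 1, A_1 = 1, A_4 = 1, A_5 = 1. Minimum distance d = 1.

Enumerate all 2^2 = 4 messages m ∈ F_2^2.
For each, compute codeword c = mG in F_2^6, then tally its weight.
  m = 00 → c = 000000, weight = 0.
  m = 10 → c = 111010, weight = 4.
  m = 01 → c = 111011, weight = 5.
  m = 11 → c = 000001, weight = 1.
Tally weights:
  weight 0: 1 codewords.
  weight 1: 1 codewords.
  weight 4: 1 codewords.
  weight 5: 1 codewords.
Minimum distance d = smallest w > 0 with A_w > 0 = 1.
Sanity: Σ A_w = 4 = 2^2 = 4 ✓.


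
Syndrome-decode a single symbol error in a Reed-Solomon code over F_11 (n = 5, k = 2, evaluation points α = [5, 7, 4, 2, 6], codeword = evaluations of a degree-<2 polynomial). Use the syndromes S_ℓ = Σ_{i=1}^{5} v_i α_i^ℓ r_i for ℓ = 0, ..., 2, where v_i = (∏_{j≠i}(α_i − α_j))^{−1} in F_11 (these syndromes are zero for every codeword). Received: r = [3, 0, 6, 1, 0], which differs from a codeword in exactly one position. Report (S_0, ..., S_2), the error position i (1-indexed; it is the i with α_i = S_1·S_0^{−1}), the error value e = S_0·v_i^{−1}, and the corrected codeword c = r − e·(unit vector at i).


S = (10, 4, 6), error at position 2, error magnitude e = 3, c = [3, 8, 6, 1, 0].

Step 1: column multipliers v_i = (∏_{j≠i}(α_i − α_j))^{−1} mod 11.
  i = 1 (α = 5): (5−7)(5−4)(5−2)(5−6) = (−2)·1·3·(−1) = 6 ≡ 6, so v_1 = 6^{−1} = 2 (mod 11).
  i = 2 (α = 7): (7−5)(7−4)(7−2)(7−6) = 2·3·5·1 = 30 ≡ 8, so v_2 = 8^{−1} = 7 (mod 11).
  i = 3 (α = 4): (4−5)(4−7)(4−2)(4−6) = (−1)·(−3)·2·(−2) = −12 ≡ 10, so v_3 = 10^{−1} = 10 (mod 11).
  i = 4 (α = 2): (2−5)(2−7)(2−4)(2−6) = (−3)·(−5)·(−2)·(−4) = 120 ≡ 10, so v_4 = 10^{−1} = 10 (mod 11).
  i = 5 (α = 6): (6−5)(6−7)(6−4)(6−2) = 1·(−1)·2·4 = −8 ≡ 3, so v_5 = 3^{−1} = 4 (mod 11).
  v = [2, 7, 10, 10, 4].
Step 2: syndromes of r = [3, 0, 6, 1, 0] (all sums mod 11).
  S_0 = Σ v_i r_i = 2·3 + 7·0 + 10·6 + 10·1 + 4·0 = 76 ≡ 10.
  S_1 = Σ v_i α_i r_i = 2·5·3 + 7·7·0 + 10·4·6 + 10·2·1 + 4·6·0 = 290 ≡ 4.
  α_i^2 mod 11 = [3, 5, 5, 4, 3].
  S_2 = Σ v_i α_i^2 r_i = 2·3·3 + 7·5·0 + 10·5·6 + 10·4·1 + 4·3·0 = 358 ≡ 6.
  S = (10, 4, 6) ≠ 0, so r is not a codeword (an error is present).
Step 3: locate the error. For a single error e at position i, S_ℓ = v_i·e·α_i^ℓ, so α_err = S_1/S_0.
  S_0^{−1} = 10^{−1} = 10 (mod 11), so α_err = 4·10 = 40 ≡ 7 = α_2. Error position i = 2.
  Consistency check: S_2/S_1 = 6·3 = 18 ≡ 7 = α_err ✓ (single-error assumption holds).
Step 4: error magnitude e = S_0/v_2 = S_0·∏_{j≠2}(α_2 − α_j) = 10·8 = 80 ≡ 3 (mod 11).
Step 5: correct position 2: c_2 = r_2 − e = 0 − 3 ≡ 8 (mod 11). Hence c = [3, 8, 6, 1, 0].
  Check: interpolating c through the α_i gives m(x) = 7 + 8·x (degree < 2) with m(α_i) = c_i for every i, so c is indeed a codeword.


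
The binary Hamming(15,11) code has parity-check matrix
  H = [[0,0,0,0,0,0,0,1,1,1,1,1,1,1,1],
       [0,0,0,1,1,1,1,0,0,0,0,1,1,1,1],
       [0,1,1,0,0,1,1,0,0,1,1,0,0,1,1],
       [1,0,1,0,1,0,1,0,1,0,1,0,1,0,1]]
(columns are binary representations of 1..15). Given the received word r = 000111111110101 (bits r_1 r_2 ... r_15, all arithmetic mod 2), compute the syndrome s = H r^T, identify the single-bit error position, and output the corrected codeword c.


s = (0, 0, 1, 0)^T, error position = 2, corrected codeword c = 010111111110101

Compute s = H r^T mod 2 one row at a time:
  s_1 = 1 + 1 + 1 + 1 + 0 + 1 + 0 + 1 = 6 ≡ 0 (mod 2).
  s_2 = 1 + 1 + 1 + 1 + 0 + 1 + 0 + 1 = 6 ≡ 0 (mod 2).
  s_3 = 0 + 0 + 1 + 1 + 1 + 1 + 0 + 1 = 5 ≡ 1 (mod 2).
  s_4 = 0 + 0 + 1 + 1 + 1 + 1 + 1 + 1 = 6 ≡ 0 (mod 2).
s = (0, 0, 1, 0)^T — this equals column 2 of H (binary 0010), so error is at position 2.
Correct: flip bit 2 of r = 000111111110101 to get c = 010111111110101.


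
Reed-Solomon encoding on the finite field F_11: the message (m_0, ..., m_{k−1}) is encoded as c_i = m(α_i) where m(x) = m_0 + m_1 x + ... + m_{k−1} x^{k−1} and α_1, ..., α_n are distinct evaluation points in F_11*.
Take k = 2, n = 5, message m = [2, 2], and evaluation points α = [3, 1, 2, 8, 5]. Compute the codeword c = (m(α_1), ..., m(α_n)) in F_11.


c = [8, 4, 6, 7, 1]

Message polynomial: m(x) = 2 + 2·x (mod 11).
For each evaluation point α_i, compute m(α_i) mod 11:
  α_1 = 3: Horner steps 2 → 8, so m(3) = 8.
  α_2 = 1: Horner steps 2 → 4, so m(1) = 4.
  α_3 = 2: Horner steps 2 → 6, so m(2) = 6.
  α_4 = 8: Horner steps 2 → 7, so m(8) = 7.
  α_5 = 5: Horner steps 2 → 1, so m(5) = 1.
Codeword c = [8, 4, 6, 7, 1] ∈ F_11^5.


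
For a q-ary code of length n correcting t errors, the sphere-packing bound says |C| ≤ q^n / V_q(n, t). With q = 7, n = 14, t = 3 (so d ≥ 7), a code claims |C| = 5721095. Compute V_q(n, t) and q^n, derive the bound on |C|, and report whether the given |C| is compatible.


V_q(n, t) = 81985, q^n = 678223072849, Hamming bound = 8272526, |C| = 5721095 ≤ bound (satisfied).

Step 1: Compute V_q(n, t) = Σ_{j=0}^3 C(n, j) (q−1)^j.
  j = 0: C(14,0)·(6)^0 = 1·1 = 1.
  j = 1: C(14,1)·(6)^1 = 14·6 = 84.
  j = 2: C(14,2)·(6)^2 = 91·36 = 3276.
  j = 3: C(14,3)·(6)^3 = 364·216 = 78624.
  V_q(n, t) = 1 + 84 + 3276 + 78624 = 81985.
Step 2: q^n = 7^14 = 678223072849.
Step 3: Hamming bound ⌊q^n / V_q(n,t)⌋ = ⌊678223072849/81985⌋ = 8272526.
Step 4: Compare |C| = 5721095 to 8272526: satisfied.
The claimed |C| lies below the Hamming bound.


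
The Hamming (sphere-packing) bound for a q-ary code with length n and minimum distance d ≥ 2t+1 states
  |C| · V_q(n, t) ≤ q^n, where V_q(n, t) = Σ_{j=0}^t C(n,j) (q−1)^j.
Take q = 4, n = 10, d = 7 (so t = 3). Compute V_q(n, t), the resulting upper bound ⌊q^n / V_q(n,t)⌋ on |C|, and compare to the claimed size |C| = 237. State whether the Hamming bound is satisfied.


V_q(n, t) = 3676, q^n = 1048576, Hamming bound = 285, |C| = 237 ≤ bound (satisfied).

Step 1: Compute V_q(n, t) = Σ_{j=0}^3 C(n, j) (q−1)^j.
  j = 0: C(10,0)·(3)^0 = 1·1 = 1.
  j = 1: C(10,1)·(3)^1 = 10·3 = 30.
  j = 2: C(10,2)·(3)^2 = 45·9 = 405.
  j = 3: C(10,3)·(3)^3 = 120·27 = 3240.
  V_q(n, t) = 1 + 30 + 405 + 3240 = 3676.
Step 2: q^n = 4^10 = 1048576.
Step 3: Hamming bound ⌊q^n / V_q(n,t)⌋ = ⌊1048576/3676⌋ = 285.
Step 4: Compare |C| = 237 to 285: satisfied.
The claimed |C| lies below the Hamming bound.


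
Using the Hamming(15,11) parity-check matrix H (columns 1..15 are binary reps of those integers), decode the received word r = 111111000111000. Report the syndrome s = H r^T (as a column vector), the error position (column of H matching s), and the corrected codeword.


s = (1, 0, 1, 0)^T, error position = 10, corrected codeword c = 111111000011000

Compute s = H r^T mod 2 one row at a time:
  s_1 = 0 + 0 + 1 + 1 + 1 + 0 + 0 + 0 = 3 ≡ 1 (mod 2).
  s_2 = 1 + 1 + 1 + 0 + 1 + 0 + 0 + 0 = 4 ≡ 0 (mod 2).
  s_3 = 1 + 1 + 1 + 0 + 1 + 1 + 0 + 0 = 5 ≡ 1 (mod 2).
  s_4 = 1 + 1 + 1 + 0 + 0 + 1 + 0 + 0 = 4 ≡ 0 (mod 2).
s = (1, 0, 1, 0)^T — this equals column 10 of H (binary 1010), so error is at position 10.
Correct: flip bit 10 of r = 111111000111000 to get c = 111111000011000.


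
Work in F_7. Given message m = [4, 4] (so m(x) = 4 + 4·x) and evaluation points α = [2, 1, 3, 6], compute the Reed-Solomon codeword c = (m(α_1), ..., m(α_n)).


c = [5, 1, 2, 0]

Message polynomial: m(x) = 4 + 4·x (mod 7).
For each evaluation point α_i, compute m(α_i) mod 7:
  α_1 = 2: Horner steps 4 → 5, so m(2) = 5.
  α_2 = 1: Horner steps 4 → 1, so m(1) = 1.
  α_3 = 3: Horner steps 4 → 2, so m(3) = 2.
  α_4 = 6: Horner steps 4 → 0, so m(6) = 0.
Codeword c = [5, 1, 2, 0] ∈ F_7^4.


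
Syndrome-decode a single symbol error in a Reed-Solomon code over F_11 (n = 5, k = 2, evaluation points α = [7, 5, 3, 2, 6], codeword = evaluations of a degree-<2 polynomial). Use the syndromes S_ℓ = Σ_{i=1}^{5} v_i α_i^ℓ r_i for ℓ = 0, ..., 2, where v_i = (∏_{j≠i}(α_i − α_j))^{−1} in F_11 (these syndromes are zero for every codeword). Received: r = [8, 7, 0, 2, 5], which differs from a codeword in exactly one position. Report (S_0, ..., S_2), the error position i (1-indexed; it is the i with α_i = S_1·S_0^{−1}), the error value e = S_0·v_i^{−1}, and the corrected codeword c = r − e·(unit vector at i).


S = (7, 5, 2), error at position 1, error magnitude e = 5, c = [3, 7, 0, 2, 5].

Step 1: column multipliers v_i = (∏_{j≠i}(α_i − α_j))^{−1} mod 11.
  i = 1 (α = 7): (7−5)(7−3)(7−2)(7−6) = 2·4·5·1 = 40 ≡ 7, so v_1 = 7^{−1} = 8 (mod 11).
  i = 2 (α = 5): (5−7)(5−3)(5−2)(5−6) = (−2)·2·3·(−1) = 12 ≡ 1, so v_2 = 1^{−1} = 1 (mod 11).
  i = 3 (α = 3): (3−7)(3−5)(3−2)(3−6) = (−4)·(−2)·1·(−3) = −24 ≡ 9, so v_3 = 9^{−1} = 5 (mod 11).
  i = 4 (α = 2): (2−7)(2−5)(2−3)(2−6) = (−5)·(−3)·(−1)·(−4) = 60 ≡ 5, so v_4 = 5^{−1} = 9 (mod 11).
  i = 5 (α = 6): (6−7)(6−5)(6−3)(6−2) = (−1)·1·3·4 = −12 ≡ 10, so v_5 = 10^{−1} = 10 (mod 11).
  v = [8, 1, 5, 9, 10].
Step 2: syndromes of r = [8, 7, 0, 2, 5] (all sums mod 11).
  S_0 = Σ v_i r_i = 8·8 + 1·7 + 5·0 + 9·2 + 10·5 = 139 ≡ 7.
  S_1 = Σ v_i α_i r_i = 8·7·8 + 1·5·7 + 5·3·0 + 9·2·2 + 10·6·5 = 819 ≡ 5.
  α_i^2 mod 11 = [5, 3, 9, 4, 3].
  S_2 = Σ v_i α_i^2 r_i = 8·5·8 + 1·3·7 + 5·9·0 + 9·4·2 + 10·3·5 = 563 ≡ 2.
  S = (7, 5, 2) ≠ 0, so r is not a codeword (an error is present).
Step 3: locate the error. For a single error e at position i, S_ℓ = v_i·e·α_i^ℓ, so α_err = S_1/S_0.
  S_0^{−1} = 7^{−1} = 8 (mod 11), so α_err = 5·8 = 40 ≡ 7 = α_1. Error position i = 1.
  Consistency check: S_2/S_1 = 2·9 = 18 ≡ 7 = α_err ✓ (single-error assumption holds).
Step 4: error magnitude e = S_0/v_1 = S_0·∏_{j≠1}(α_1 − α_j) = 7·7 = 49 ≡ 5 (mod 11).
Step 5: correct position 1: c_1 = r_1 − e = 8 − 5 ≡ 3 (mod 11). Hence c = [3, 7, 0, 2, 5].
  Check: interpolating c through the α_i gives m(x) = 6 + 9·x (degree < 2) with m(α_i) = c_i for every i, so c is indeed a codeword.


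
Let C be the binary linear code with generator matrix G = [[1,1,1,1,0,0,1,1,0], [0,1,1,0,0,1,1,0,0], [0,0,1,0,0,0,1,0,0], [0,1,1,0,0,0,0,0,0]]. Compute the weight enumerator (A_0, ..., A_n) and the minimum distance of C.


Weight distribution: A_0 = 1, A_2 = 6, A_4 = 5, A_6 = 4. Minimum distance d = 2.

Enumerate all 2^4 = 16 messages m ∈ F_2^4.
For each, compute codeword c = mG in F_2^9, then tally its weight.
  m = 0000 → c = 000000000, weight = 0.
  m = 1000 → c = 111100110, weight = 6.
  m = 0100 → c = 011001100, weight = 4.
  m = 1100 → c = 100101010, weight = 4.
  m = 0010 → c = 001000100, weight = 2.
  m = 1010 → c = 110100010, weight = 4.
  m = 0110 → c = 010001000, weight = 2.
  m = 1110 → c = 101101110, weight = 6.
  m = 0001 → c = 011000000, weight = 2.
  m = 1001 → c = 100100110, weight = 4.
  m = 0101 → c = 000001100, weight = 2.
  m = 1101 → c = 111101010, weight = 6.
  m = 0011 → c = 010000100, weight = 2.
  m = 1011 → c = 101100010, weight = 4.
  m = 0111 → c = 001001000, weight = 2.
  m = 1111 → c = 110101110, weight = 6.
Tally weights:
  weight 0: 1 codewords.
  weight 2: 6 codewords.
  weight 4: 5 codewords.
  weight 6: 4 codewords.
Minimum distance d = smallest w > 0 with A_w > 0 = 2.
Sanity: Σ A_w = 16 = 2^4 = 16 ✓.


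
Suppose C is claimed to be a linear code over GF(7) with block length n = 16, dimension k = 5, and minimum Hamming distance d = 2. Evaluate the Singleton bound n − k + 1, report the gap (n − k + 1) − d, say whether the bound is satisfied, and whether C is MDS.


Singleton RHS = n − k + 1 = 12, slack = 10, bound satisfied, not MDS.

Singleton bound: d ≤ n − k + 1.
Here n = 16, k = 5, so n − k + 1 = 12.
Given d = 2, check d ≤ 12: YES.
Slack = (n − k + 1) − d = 10.
The code is NOT MDS (slack = 10 > 0).
Description: the claimed parameters are [16, 5, 2]_7; such a code would be non-MDS.


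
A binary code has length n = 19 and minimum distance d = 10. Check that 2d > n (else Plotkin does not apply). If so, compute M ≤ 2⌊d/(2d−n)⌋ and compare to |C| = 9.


Plotkin bound M ≤ 20; given |C| = 9 ≤ bound (satisfied).

Check applicability: 2d = 20, n = 19.
2d − n = 1 > 0, so Plotkin applies.
Compute d/(2d−n) = 10/1 ≈ 10.0000.
⌊d/(2d−n)⌋ = 10.
Plotkin bound: M ≤ 2·10 = 20.
Given |C| = 9, check: satisfied.
This |C| is below the Plotkin bound.


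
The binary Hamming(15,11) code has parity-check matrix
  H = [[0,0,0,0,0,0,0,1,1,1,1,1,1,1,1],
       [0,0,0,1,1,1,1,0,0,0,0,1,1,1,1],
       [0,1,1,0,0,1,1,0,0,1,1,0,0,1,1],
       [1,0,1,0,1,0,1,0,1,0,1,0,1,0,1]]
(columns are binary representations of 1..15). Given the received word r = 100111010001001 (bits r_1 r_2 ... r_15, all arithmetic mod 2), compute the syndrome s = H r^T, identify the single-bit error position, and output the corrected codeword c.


s = (1, 1, 0, 1)^T, error position = 13, corrected codeword c = 100111010001101

Compute s = H r^T mod 2 one row at a time:
  s_1 = 1 + 0 + 0 + 0 + 1 + 0 + 0 + 1 = 3 ≡ 1 (mod 2).
  s_2 = 1 + 1 + 1 + 0 + 1 + 0 + 0 + 1 = 5 ≡ 1 (mod 2).
  s_3 = 0 + 0 + 1 + 0 + 0 + 0 + 0 + 1 = 2 ≡ 0 (mod 2).
  s_4 = 1 + 0 + 1 + 0 + 0 + 0 + 0 + 1 = 3 ≡ 1 (mod 2).
s = (1, 1, 0, 1)^T — this equals column 13 of H (binary 1101), so error is at position 13.
Correct: flip bit 13 of r = 100111010001001 to get c = 100111010001101.


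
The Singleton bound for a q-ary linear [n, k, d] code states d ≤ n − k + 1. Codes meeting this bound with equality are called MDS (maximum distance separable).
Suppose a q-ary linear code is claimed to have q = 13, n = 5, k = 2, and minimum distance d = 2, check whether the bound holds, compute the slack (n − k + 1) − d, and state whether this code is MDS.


Singleton RHS = n − k + 1 = 4, slack = 2, bound satisfied, not MDS.

Singleton bound: d ≤ n − k + 1.
Here n = 5, k = 2, so n − k + 1 = 4.
Given d = 2, check d ≤ 4: YES.
Slack = (n − k + 1) − d = 2.
The code is NOT MDS (slack = 2 > 0).
Description: the claimed parameters are [5, 2, 2]_13; such a code would be non-MDS.


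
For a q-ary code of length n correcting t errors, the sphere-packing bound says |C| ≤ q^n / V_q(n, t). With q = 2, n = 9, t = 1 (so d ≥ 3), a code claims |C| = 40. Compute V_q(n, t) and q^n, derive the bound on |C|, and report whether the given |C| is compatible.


V_q(n, t) = 10, q^n = 512, Hamming bound = 51, |C| = 40 ≤ bound (satisfied).

Step 1: Compute V_q(n, t) = Σ_{j=0}^1 C(n, j) (q−1)^j.
  j = 0: C(9,0)·(1)^0 = 1·1 = 1.
  j = 1: C(9,1)·(1)^1 = 9·1 = 9.
  V_q(n, t) = 1 + 9 = 10.
Step 2: q^n = 2^9 = 512.
Step 3: Hamming bound ⌊q^n / V_q(n,t)⌋ = ⌊512/10⌋ = 51.
Step 4: Compare |C| = 40 to 51: satisfied.
The claimed |C| lies below the Hamming bound.
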